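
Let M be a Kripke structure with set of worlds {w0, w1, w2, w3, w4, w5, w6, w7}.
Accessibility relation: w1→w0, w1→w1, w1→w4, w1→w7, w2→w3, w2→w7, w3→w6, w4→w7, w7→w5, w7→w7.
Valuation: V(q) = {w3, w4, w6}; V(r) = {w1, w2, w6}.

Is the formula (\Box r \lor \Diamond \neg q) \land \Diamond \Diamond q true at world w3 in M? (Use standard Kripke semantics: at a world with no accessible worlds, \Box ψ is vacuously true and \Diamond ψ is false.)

Recall that \Box ψ holds at a world iff ψ holds at every accessible world, and \Diamond ψ holds iff ψ holds at some accessible world.
At w3: \Box r \lor \Diamond \neg q is true, \Diamond \Diamond q is false, so (\Box r \lor \Diamond \neg q) \land \Diamond \Diamond q is false.
  At w3: \Box r is true, \Diamond \neg q is false, so \Box r \lor \Diamond \neg q is true.
    At w3: \Box r requires r at every successor {w6}.
      At w6: r is true.
    So \Box r is true at w3.
    At w3: \Diamond \neg q requires \neg q at some successor in {w6}.
      At w6: \neg q is false.
    So \Diamond \neg q is false at w3.
  At w3: \Diamond \Diamond q requires \Diamond q at some successor in {w6}.
    At w6: \Diamond q is false.
  So \Diamond \Diamond q is false at w3.

No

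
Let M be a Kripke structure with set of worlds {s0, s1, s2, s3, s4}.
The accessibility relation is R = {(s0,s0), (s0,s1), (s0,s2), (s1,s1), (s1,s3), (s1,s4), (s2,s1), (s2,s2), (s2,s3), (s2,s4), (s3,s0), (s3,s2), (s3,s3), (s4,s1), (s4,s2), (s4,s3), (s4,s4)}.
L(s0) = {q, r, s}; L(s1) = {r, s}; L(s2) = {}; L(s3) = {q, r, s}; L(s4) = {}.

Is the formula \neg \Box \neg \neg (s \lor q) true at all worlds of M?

Yes

Let φ = \neg \Box \neg \neg (s \lor q). Evaluate φ at each world:
  s0 (successors {s0, s1, s2}): φ is true.
  s1 (successors {s1, s3, s4}): φ is true.
  s2 (successors {s1, s2, s3, s4}): φ is true.
  s3 (successors {s0, s2, s3}): φ is true.
  s4 (successors {s1, s2, s3, s4}): φ is true.
For instance, at s4:
  At s4: \Box \neg \neg (s \lor q) is false, so \neg \Box \neg \neg (s \lor q) is true.
    At s4: \Box \neg \neg (s \lor q) requires \neg \neg (s \lor q) at every successor {s1, s2, s3, s4}.
      \neg \neg (s \lor q) fails at s2, so \Box \neg \neg (s \lor q) is false at s4.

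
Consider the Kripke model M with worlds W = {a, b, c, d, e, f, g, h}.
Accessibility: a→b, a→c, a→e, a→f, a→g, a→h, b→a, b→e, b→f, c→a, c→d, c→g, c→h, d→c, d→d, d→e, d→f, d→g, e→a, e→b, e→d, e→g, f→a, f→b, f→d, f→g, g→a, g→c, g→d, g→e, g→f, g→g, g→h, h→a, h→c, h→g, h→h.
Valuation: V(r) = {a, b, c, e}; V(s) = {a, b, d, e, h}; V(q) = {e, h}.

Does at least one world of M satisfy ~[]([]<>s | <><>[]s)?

Recall that []ψ holds at a world iff ψ holds at every accessible world, and <>ψ holds iff ψ holds at some accessible world.
Let φ = ~[]([]<>s | <><>[]s). Evaluate φ at each world:
  a (successors {b, c, e, f, g, h}): φ is false.
  b (successors {a, e, f}): φ is false.
  c (successors {a, d, g, h}): φ is false.
  d (successors {c, d, e, f, g}): φ is false.
  e (successors {a, b, d, g}): φ is false.
  f (successors {a, b, d, g}): φ is false.
  g (successors {a, c, d, e, f, g, h}): φ is false.
  h (successors {a, c, g, h}): φ is false.
For instance, at a:
  At a: []([]<>s | <><>[]s) is true, so ~[]([]<>s | <><>[]s) is false.
    At a: []([]<>s | <><>[]s) requires []<>s | <><>[]s at every successor {b, c, e, f, g, h}.
      At b: []<>s | <><>[]s is true.
      At c: []<>s | <><>[]s is true.
      At e: []<>s | <><>[]s is true.
      At f: []<>s | <><>[]s is true.
      At g: []<>s | <><>[]s is true.
      At h: []<>s | <><>[]s is true.
    So []([]<>s | <><>[]s) is true at a.

No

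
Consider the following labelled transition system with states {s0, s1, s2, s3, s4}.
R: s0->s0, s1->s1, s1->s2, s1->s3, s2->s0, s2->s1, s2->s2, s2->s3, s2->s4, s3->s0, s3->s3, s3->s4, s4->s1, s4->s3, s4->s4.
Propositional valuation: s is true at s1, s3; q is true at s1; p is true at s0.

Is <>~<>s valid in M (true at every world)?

No

Let φ = <>~<>s. Evaluate φ at each world:
  s0 (successors {s0}): φ is true.
  s1 (successors {s1, s2, s3}): φ is false.
  s2 (successors {s0, s1, s2, s3, s4}): φ is true.
  s3 (successors {s0, s3, s4}): φ is true.
  s4 (successors {s1, s3, s4}): φ is false.
Detail at s1 (counterexample):
  At s1: <>~<>s requires ~<>s at some successor in {s1, s2, s3}.
    At s1: ~<>s is false.
    At s2: ~<>s is false.
    At s3: ~<>s is false.
  So <>~<>s is false at s1.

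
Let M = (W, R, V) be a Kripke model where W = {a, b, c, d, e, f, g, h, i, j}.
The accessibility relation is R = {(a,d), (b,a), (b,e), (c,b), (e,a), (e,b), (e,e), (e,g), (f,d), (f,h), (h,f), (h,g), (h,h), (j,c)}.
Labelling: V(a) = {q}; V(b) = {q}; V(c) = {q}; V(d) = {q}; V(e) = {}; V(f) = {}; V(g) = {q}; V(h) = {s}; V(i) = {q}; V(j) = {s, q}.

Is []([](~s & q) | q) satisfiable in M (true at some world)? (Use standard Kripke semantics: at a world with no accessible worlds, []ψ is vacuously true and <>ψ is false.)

Recall that []ψ holds at a world iff ψ holds at every accessible world, and <>ψ holds iff ψ holds at some accessible world.
Let φ = []([](~s & q) | q). Evaluate φ at each world:
  a (successors {d}): φ is true.
  b (successors {a, e}): φ is false.
  c (successors {b}): φ is true.
  d (successors ∅): φ is true.
  e (successors {a, b, e, g}): φ is false.
  f (successors {d, h}): φ is false.
  g (successors ∅): φ is true.
  h (successors {f, g, h}): φ is false.
  i (successors ∅): φ is true.
  j (successors {c}): φ is true.
Detail at a (witness):
  At a: []([](~s & q) | q) requires [](~s & q) | q at every successor {d}.
      At d: [](~s & q) is true, q is true, so [](~s & q) | q is true.
  So []([](~s & q) | q) is true at a.

Yes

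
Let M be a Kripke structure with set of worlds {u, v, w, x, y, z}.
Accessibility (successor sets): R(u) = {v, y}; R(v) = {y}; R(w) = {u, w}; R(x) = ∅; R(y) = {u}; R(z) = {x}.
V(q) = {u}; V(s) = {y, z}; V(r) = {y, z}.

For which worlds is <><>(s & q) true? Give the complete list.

Let φ = <><>(s & q). Evaluate φ at each world:
  u (successors {v, y}): φ is false.
  v (successors {y}): φ is false.
  w (successors {u, w}): φ is false.
  x (successors ∅): φ is false.
  y (successors {u}): φ is false.
  z (successors {x}): φ is false.
For instance, at u:
  At u: <><>(s & q) requires <>(s & q) at some successor in {v, y}.
    At v: <>(s & q) is false.
    At y: <>(s & q) is false.
  So <><>(s & q) is false at u.
Satisfying worlds: none.

none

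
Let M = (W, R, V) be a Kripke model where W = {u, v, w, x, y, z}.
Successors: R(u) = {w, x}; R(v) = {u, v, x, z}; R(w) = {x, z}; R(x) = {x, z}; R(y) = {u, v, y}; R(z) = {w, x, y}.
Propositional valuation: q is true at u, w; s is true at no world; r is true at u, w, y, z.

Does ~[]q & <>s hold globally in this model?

Recall that []ψ holds at a world iff ψ holds at every accessible world, and <>ψ holds iff ψ holds at some accessible world.
Let φ = ~[]q & <>s. Evaluate φ at each world:
  u (successors {w, x}): φ is false.
  v (successors {u, v, x, z}): φ is false.
  w (successors {x, z}): φ is false.
  x (successors {x, z}): φ is false.
  y (successors {u, v, y}): φ is false.
  z (successors {w, x, y}): φ is false.
Detail at u (counterexample):
  At u: ~[]q is true, <>s is false, so ~[]q & <>s is false.
    At u: []q is false, so ~[]q is true.
      At u: []q requires q at every successor {w, x}.
        q fails at x, so []q is false at u.
    At u: <>s requires s at some successor in {w, x}.
      At w: s is false.
      At x: s is false.
    So <>s is false at u.

No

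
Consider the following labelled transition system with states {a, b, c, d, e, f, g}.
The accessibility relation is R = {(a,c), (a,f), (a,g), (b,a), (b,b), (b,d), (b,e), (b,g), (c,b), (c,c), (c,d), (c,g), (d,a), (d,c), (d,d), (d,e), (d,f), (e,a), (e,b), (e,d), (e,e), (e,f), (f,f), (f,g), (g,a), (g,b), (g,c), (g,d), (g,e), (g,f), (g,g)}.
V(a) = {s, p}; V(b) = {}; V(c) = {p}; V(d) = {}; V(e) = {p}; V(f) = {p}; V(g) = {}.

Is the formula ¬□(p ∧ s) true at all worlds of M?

Let φ = ¬□(p ∧ s). Evaluate φ at each world:
  a (successors {c, f, g}): φ is true.
  b (successors {a, b, d, e, g}): φ is true.
  c (successors {b, c, d, g}): φ is true.
  d (successors {a, c, d, e, f}): φ is true.
  e (successors {a, b, d, e, f}): φ is true.
  f (successors {f, g}): φ is true.
  g (successors {a, b, c, d, e, f, g}): φ is true.
For instance, at g:
  At g: □(p ∧ s) is false, so ¬□(p ∧ s) is true.
    At g: □(p ∧ s) requires p ∧ s at every successor {a, b, c, d, e, f, g}.
      p ∧ s fails at b, so □(p ∧ s) is false at g.

Yes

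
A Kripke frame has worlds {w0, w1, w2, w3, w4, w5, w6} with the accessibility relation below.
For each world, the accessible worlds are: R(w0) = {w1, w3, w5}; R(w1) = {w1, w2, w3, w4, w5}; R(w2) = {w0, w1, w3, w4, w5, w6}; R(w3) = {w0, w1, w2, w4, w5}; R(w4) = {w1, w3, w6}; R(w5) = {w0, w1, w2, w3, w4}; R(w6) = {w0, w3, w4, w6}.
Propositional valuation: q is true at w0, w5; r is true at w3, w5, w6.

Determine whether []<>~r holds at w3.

At w3: []<>~r requires <>~r at every successor {w0, w1, w2, w4, w5}.
  At w0: <>~r is true.
  At w1: <>~r is true.
  At w2: <>~r is true.
  At w4: <>~r is true.
  At w5: <>~r is true.
So []<>~r is true at w3.

Yes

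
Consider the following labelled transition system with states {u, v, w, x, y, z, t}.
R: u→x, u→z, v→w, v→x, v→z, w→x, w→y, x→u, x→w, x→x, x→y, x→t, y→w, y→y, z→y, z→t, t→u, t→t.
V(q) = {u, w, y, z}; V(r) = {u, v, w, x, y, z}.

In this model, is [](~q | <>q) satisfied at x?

Recall that []ψ holds at a world iff ψ holds at every accessible world, and <>ψ holds iff ψ holds at some accessible world.
At x: [](~q | <>q) requires ~q | <>q at every successor {u, w, x, y, t}.
  At u: ~q | <>q is true.
  At w: ~q | <>q is true.
  At x: ~q | <>q is true.
  At y: ~q | <>q is true.
  At t: ~q | <>q is true.
So [](~q | <>q) is true at x.

Yes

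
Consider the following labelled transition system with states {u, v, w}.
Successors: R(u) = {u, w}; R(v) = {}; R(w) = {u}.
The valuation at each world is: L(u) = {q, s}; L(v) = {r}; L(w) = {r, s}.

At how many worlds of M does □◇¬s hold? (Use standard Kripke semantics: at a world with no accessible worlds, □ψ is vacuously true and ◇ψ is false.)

Let φ = □◇¬s. Evaluate φ at each world:
  u (successors {u, w}): φ is false.
  v (successors ∅): φ is true.
  w (successors {u}): φ is false.
For instance, at w:
  At w: □◇¬s requires ◇¬s at every successor {u}.
    ◇¬s fails at u, so □◇¬s is false at w.
      At u: ◇¬s requires ¬s at some successor in {u, w}.
        At u: ¬s is false.
        At w: ¬s is false.
      So ◇¬s is false at u.
Satisfying worlds: {v}

1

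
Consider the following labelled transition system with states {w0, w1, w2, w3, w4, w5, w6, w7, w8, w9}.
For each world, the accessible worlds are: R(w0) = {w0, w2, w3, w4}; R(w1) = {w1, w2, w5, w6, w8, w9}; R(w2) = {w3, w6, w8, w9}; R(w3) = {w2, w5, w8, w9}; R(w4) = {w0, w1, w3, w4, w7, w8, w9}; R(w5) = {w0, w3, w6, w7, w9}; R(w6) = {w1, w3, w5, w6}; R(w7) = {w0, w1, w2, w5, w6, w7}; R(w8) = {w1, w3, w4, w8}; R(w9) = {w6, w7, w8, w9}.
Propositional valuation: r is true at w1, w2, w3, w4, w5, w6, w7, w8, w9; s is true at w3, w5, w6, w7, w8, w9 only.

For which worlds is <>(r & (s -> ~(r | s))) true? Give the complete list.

w0, w1, w3, w4, w6, w7, w8

Let φ = <>(r & (s -> ~(r | s))). Evaluate φ at each world:
  w0 (successors {w0, w2, w3, w4}): φ is true.
  w1 (successors {w1, w2, w5, w6, w8, w9}): φ is true.
  w2 (successors {w3, w6, w8, w9}): φ is false.
  w3 (successors {w2, w5, w8, w9}): φ is true.
  w4 (successors {w0, w1, w3, w4, w7, w8, w9}): φ is true.
  w5 (successors {w0, w3, w6, w7, w9}): φ is false.
  w6 (successors {w1, w3, w5, w6}): φ is true.
  w7 (successors {w0, w1, w2, w5, w6, w7}): φ is true.
  w8 (successors {w1, w3, w4, w8}): φ is true.
  w9 (successors {w6, w7, w8, w9}): φ is false.
For instance, at w1:
  At w1: <>(r & (s -> ~(r | s))) requires r & (s -> ~(r | s)) at some successor in {w1, w2, w5, w6, w8, w9}.
    r & (s -> ~(r | s)) holds at w1, so <>(r & (s -> ~(r | s))) is true at w1.
Satisfying worlds: {w0, w1, w3, w4, w6, w7, w8}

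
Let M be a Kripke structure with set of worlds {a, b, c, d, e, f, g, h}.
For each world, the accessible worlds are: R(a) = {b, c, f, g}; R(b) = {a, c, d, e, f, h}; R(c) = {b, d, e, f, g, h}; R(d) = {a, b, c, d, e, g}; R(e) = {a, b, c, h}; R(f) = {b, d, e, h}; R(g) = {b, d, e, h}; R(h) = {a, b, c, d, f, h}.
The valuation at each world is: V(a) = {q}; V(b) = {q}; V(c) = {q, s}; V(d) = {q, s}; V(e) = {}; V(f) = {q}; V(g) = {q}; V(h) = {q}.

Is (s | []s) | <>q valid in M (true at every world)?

Recall that []ψ holds at a world iff ψ holds at every accessible world, and <>ψ holds iff ψ holds at some accessible world.
Let φ = (s | []s) | <>q. Evaluate φ at each world:
  a (successors {b, c, f, g}): φ is true.
  b (successors {a, c, d, e, f, h}): φ is true.
  c (successors {b, d, e, f, g, h}): φ is true.
  d (successors {a, b, c, d, e, g}): φ is true.
  e (successors {a, b, c, h}): φ is true.
  f (successors {b, d, e, h}): φ is true.
  g (successors {b, d, e, h}): φ is true.
  h (successors {a, b, c, d, f, h}): φ is true.
For instance, at c:
  At c: s | []s is true, <>q is true, so (s | []s) | <>q is true.
    At c: s is true, []s is false, so s | []s is true.
      At c: []s requires s at every successor {b, d, e, f, g, h}.
        s fails at b, so []s is false at c.
    At c: <>q requires q at some successor in {b, d, e, f, g, h}.
      q holds at b, so <>q is true at c.

Yes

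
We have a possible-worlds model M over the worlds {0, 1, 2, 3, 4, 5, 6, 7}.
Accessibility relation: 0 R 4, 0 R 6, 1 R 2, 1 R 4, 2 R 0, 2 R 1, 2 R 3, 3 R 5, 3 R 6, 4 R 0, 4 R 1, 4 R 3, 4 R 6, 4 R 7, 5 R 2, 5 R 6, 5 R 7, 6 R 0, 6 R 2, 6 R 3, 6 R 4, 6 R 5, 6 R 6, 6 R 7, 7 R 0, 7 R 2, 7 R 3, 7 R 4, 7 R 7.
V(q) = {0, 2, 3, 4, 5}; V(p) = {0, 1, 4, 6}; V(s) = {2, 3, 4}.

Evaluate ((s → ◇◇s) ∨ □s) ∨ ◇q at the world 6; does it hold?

At 6: (s → ◇◇s) ∨ □s is true, ◇q is true, so ((s → ◇◇s) ∨ □s) ∨ ◇q is true.
  At 6: s → ◇◇s is true, □s is false, so (s → ◇◇s) ∨ □s is true.
    At 6: s is false, ◇◇s is true, so s → ◇◇s is true.
      At 6: ◇◇s requires ◇s at some successor in {0, 2, 3, 4, 5, 6, 7}.
        ◇s holds at 0, so ◇◇s is true at 6.
    At 6: □s requires s at every successor {0, 2, 3, 4, 5, 6, 7}.
      s fails at 0, so □s is false at 6.
  At 6: ◇q requires q at some successor in {0, 2, 3, 4, 5, 6, 7}.
    q holds at 0, so ◇q is true at 6.

Yes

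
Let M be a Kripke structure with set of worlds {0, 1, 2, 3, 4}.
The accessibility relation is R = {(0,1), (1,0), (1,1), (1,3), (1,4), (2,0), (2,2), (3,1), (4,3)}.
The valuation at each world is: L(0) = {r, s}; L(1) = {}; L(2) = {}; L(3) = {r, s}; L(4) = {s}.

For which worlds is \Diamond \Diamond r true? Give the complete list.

0, 1, 2, 3

Let φ = \Diamond \Diamond r. Evaluate φ at each world:
  0 (successors {1}): φ is true.
  1 (successors {0, 1, 3, 4}): φ is true.
  2 (successors {0, 2}): φ is true.
  3 (successors {1}): φ is true.
  4 (successors {3}): φ is false.
For instance, at 2:
  At 2: \Diamond \Diamond r requires \Diamond r at some successor in {0, 2}.
    \Diamond r holds at 2, so \Diamond \Diamond r is true at 2.
      At 2: \Diamond r requires r at some successor in {0, 2}.
        r holds at 0, so \Diamond r is true at 2.
Satisfying worlds: {0, 1, 2, 3}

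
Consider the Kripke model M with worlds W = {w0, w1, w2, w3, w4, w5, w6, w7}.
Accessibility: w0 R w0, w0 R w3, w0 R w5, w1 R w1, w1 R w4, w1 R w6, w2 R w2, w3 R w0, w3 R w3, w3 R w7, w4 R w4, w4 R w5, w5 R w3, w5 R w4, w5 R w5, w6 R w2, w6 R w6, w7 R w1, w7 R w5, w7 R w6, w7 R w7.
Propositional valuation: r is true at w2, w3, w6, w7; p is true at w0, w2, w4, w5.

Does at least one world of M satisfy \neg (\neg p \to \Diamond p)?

Recall that \Diamond ψ holds at a world iff ψ holds at some accessible world.
Let φ = \neg (\neg p \to \Diamond p). Evaluate φ at each world:
  w0 (successors {w0, w3, w5}): φ is false.
  w1 (successors {w1, w4, w6}): φ is false.
  w2 (successors {w2}): φ is false.
  w3 (successors {w0, w3, w7}): φ is false.
  w4 (successors {w4, w5}): φ is false.
  w5 (successors {w3, w4, w5}): φ is false.
  w6 (successors {w2, w6}): φ is false.
  w7 (successors {w1, w5, w6, w7}): φ is false.
For instance, at w6:
  At w6: \neg p \to \Diamond p is true, so \neg (\neg p \to \Diamond p) is false.
    At w6: \neg p is true, \Diamond p is true, so \neg p \to \Diamond p is true.
      At w6: \Diamond p requires p at some successor in {w2, w6}.
        p holds at w2, so \Diamond p is true at w6.

No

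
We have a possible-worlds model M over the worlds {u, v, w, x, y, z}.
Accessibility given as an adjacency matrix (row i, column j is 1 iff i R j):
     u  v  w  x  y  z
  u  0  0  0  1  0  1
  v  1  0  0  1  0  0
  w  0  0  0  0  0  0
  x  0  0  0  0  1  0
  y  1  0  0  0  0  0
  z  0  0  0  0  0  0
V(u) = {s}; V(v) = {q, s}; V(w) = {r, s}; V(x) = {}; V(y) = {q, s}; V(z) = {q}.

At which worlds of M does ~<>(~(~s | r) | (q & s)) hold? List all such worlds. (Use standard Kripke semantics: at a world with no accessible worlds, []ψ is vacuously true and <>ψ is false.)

Recall that <>ψ holds at a world iff ψ holds at some accessible world.
Let φ = ~<>(~(~s | r) | (q & s)). Evaluate φ at each world:
  u (successors {x, z}): φ is true.
  v (successors {u, x}): φ is false.
  w (successors ∅): φ is true.
  x (successors {y}): φ is false.
  y (successors {u}): φ is false.
  z (successors ∅): φ is true.
For instance, at x:
  At x: <>(~(~s | r) | (q & s)) is true, so ~<>(~(~s | r) | (q & s)) is false.
    At x: <>(~(~s | r) | (q & s)) requires ~(~s | r) | (q & s) at some successor in {y}.
      ~(~s | r) | (q & s) holds at y, so <>(~(~s | r) | (q & s)) is true at x.
Satisfying worlds: {u, w, z}

u, w, z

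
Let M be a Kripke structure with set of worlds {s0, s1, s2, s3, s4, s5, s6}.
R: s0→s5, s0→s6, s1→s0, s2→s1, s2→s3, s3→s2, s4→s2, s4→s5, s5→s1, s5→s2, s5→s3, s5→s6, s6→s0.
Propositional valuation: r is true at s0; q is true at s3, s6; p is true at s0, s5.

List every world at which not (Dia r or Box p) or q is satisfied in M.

s0, s2, s3, s4, s5, s6

Let φ = not (Dia r or Box p) or q. Evaluate φ at each world:
  s0 (successors {s5, s6}): φ is true.
  s1 (successors {s0}): φ is false.
  s2 (successors {s1, s3}): φ is true.
  s3 (successors {s2}): φ is true.
  s4 (successors {s2, s5}): φ is true.
  s5 (successors {s1, s2, s3, s6}): φ is true.
  s6 (successors {s0}): φ is true.
For instance, at s3:
  At s3: not (Dia r or Box p) is true, q is true, so not (Dia r or Box p) or q is true.
    At s3: Dia r or Box p is false, so not (Dia r or Box p) is true.
      At s3: Dia r is false, Box p is false, so Dia r or Box p is false.
Satisfying worlds: {s0, s2, s3, s4, s5, s6}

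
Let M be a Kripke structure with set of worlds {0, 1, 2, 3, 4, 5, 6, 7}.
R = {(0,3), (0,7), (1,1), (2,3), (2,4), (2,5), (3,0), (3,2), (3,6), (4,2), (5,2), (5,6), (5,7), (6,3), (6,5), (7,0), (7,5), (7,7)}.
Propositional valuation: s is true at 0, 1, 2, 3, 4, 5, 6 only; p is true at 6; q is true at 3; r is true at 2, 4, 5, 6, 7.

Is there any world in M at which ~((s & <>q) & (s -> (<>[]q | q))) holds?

Yes

Let φ = ~((s & <>q) & (s -> (<>[]q | q))). Evaluate φ at each world:
  0 (successors {3, 7}): φ is true.
  1 (successors {1}): φ is true.
  2 (successors {3, 4, 5}): φ is true.
  3 (successors {0, 2, 6}): φ is true.
  4 (successors {2}): φ is true.
  5 (successors {2, 6, 7}): φ is true.
  6 (successors {3, 5}): φ is true.
  7 (successors {0, 5, 7}): φ is true.
Detail at 0 (witness):
  At 0: (s & <>q) & (s -> (<>[]q | q)) is false, so ~((s & <>q) & (s -> (<>[]q | q))) is true.
    At 0: s & <>q is true, s -> (<>[]q | q) is false, so (s & <>q) & (s -> (<>[]q | q)) is false.
      At 0: s is true, <>q is true, so s & <>q is true.
      At 0: s is true, <>[]q | q is false, so s -> (<>[]q | q) is false.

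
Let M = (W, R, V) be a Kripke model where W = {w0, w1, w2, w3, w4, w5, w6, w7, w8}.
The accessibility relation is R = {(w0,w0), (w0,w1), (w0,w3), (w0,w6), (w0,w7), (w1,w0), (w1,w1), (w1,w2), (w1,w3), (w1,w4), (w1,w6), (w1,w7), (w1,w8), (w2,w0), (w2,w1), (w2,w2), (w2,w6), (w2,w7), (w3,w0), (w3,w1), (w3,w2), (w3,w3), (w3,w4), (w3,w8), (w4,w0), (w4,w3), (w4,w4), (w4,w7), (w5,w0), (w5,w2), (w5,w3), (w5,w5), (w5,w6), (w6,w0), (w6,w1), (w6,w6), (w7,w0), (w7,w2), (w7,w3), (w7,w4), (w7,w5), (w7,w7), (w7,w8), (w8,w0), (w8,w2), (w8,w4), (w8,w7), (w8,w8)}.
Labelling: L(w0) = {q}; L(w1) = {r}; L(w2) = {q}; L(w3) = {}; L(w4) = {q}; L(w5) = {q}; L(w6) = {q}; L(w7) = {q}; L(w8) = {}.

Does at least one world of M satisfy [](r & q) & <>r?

No

Let φ = [](r & q) & <>r. Evaluate φ at each world:
  w0 (successors {w0, w1, w3, w6, w7}): φ is false.
  w1 (successors {w0, w1, w2, w3, w4, w6, w7, w8}): φ is false.
  w2 (successors {w0, w1, w2, w6, w7}): φ is false.
  w3 (successors {w0, w1, w2, w3, w4, w8}): φ is false.
  w4 (successors {w0, w3, w4, w7}): φ is false.
  w5 (successors {w0, w2, w3, w5, w6}): φ is false.
  w6 (successors {w0, w1, w6}): φ is false.
  w7 (successors {w0, w2, w3, w4, w5, w7, w8}): φ is false.
  w8 (successors {w0, w2, w4, w7, w8}): φ is false.
For instance, at w1:
  At w1: [](r & q) is false, <>r is true, so [](r & q) & <>r is false.
    At w1: [](r & q) requires r & q at every successor {w0, w1, w2, w3, w4, w6, w7, w8}.
      r & q fails at w0, so [](r & q) is false at w1.
    At w1: <>r requires r at some successor in {w0, w1, w2, w3, w4, w6, w7, w8}.
      r holds at w1, so <>r is true at w1.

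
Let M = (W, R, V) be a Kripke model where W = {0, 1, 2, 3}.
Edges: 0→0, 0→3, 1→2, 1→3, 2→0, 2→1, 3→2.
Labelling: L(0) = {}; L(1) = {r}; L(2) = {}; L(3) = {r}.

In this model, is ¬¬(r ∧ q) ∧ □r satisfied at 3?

No

Recall that □ψ holds at a world iff ψ holds at every accessible world, and ◇ψ holds iff ψ holds at some accessible world.
At 3: ¬¬(r ∧ q) is false, □r is false, so ¬¬(r ∧ q) ∧ □r is false.
  At 3: □r requires r at every successor {2}.
    r fails at 2, so □r is false at 3.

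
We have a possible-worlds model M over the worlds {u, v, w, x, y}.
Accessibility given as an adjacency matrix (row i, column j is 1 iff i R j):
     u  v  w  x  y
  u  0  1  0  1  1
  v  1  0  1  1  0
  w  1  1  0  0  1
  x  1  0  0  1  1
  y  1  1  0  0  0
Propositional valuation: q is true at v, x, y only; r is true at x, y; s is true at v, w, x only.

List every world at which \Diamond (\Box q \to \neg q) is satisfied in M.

u, v, w, x, y

Let φ = \Diamond (\Box q \to \neg q). Evaluate φ at each world:
  u (successors {v, x, y}): φ is true.
  v (successors {u, w, x}): φ is true.
  w (successors {u, v, y}): φ is true.
  x (successors {u, x, y}): φ is true.
  y (successors {u, v}): φ is true.
For instance, at x:
  At x: \Diamond (\Box q \to \neg q) requires \Box q \to \neg q at some successor in {u, x, y}.
    \Box q \to \neg q holds at u, so \Diamond (\Box q \to \neg q) is true at x.
      At u: \Box q is true, \neg q is true, so \Box q \to \neg q is true.
Satisfying worlds: {u, v, w, x, y}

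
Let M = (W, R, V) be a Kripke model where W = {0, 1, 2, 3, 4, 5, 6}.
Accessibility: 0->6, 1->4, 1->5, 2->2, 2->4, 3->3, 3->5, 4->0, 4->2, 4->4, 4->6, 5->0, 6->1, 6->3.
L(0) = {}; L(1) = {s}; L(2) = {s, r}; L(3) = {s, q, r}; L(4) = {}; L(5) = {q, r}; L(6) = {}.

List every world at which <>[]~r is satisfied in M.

1, 3, 4, 5

Let φ = <>[]~r. Evaluate φ at each world:
  0 (successors {6}): φ is false.
  1 (successors {4, 5}): φ is true.
  2 (successors {2, 4}): φ is false.
  3 (successors {3, 5}): φ is true.
  4 (successors {0, 2, 4, 6}): φ is true.
  5 (successors {0}): φ is true.
  6 (successors {1, 3}): φ is false.
For instance, at 5:
  At 5: <>[]~r requires []~r at some successor in {0}.
    []~r holds at 0, so <>[]~r is true at 5.
      At 0: []~r requires ~r at every successor {6}.
        At 6: ~r is true.
      So []~r is true at 0.
Satisfying worlds: {1, 3, 4, 5}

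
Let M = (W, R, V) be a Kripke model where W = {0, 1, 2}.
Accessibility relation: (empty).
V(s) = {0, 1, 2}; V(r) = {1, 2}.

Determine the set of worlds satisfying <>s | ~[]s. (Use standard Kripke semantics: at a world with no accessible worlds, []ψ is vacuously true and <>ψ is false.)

none

Let φ = <>s | ~[]s. Evaluate φ at each world:
  0 (successors ∅): φ is false.
  1 (successors ∅): φ is false.
  2 (successors ∅): φ is false.
For instance, at 0:
  At 0: <>s is false, ~[]s is false, so <>s | ~[]s is false.
    At 0: no accessible worlds, so <>s is false.
    At 0: []s is true, so ~[]s is false.
      At 0: no accessible worlds, so []s holds vacuously.
Satisfying worlds: none.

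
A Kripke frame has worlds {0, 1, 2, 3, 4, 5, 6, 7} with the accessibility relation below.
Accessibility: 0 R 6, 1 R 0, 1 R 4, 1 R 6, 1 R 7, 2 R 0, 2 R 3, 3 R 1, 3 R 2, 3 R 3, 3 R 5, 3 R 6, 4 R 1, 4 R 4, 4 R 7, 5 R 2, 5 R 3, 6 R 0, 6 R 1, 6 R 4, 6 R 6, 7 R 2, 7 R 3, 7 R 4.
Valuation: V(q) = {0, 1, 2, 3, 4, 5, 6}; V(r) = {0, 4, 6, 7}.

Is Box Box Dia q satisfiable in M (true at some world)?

Yes

Let φ = Box Box Dia q. Evaluate φ at each world:
  0 (successors {6}): φ is true.
  1 (successors {0, 4, 6, 7}): φ is true.
  2 (successors {0, 3}): φ is true.
  3 (successors {1, 2, 3, 5, 6}): φ is true.
  4 (successors {1, 4, 7}): φ is true.
  5 (successors {2, 3}): φ is true.
  6 (successors {0, 1, 4, 6}): φ is true.
  7 (successors {2, 3, 4}): φ is true.
Detail at 0 (witness):
  At 0: Box Box Dia q requires Box Dia q at every successor {6}.
      At 6: Box Dia q requires Dia q at every successor {0, 1, 4, 6}.
        At 0: Dia q is true.
        At 1: Dia q is true.
        At 4: Dia q is true.
        At 6: Dia q is true.
      So Box Dia q is true at 6.
  So Box Box Dia q is true at 0.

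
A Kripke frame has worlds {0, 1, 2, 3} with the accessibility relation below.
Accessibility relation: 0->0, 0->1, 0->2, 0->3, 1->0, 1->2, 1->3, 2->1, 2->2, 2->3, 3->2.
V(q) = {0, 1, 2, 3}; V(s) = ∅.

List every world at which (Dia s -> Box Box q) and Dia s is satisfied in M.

Let φ = (Dia s -> Box Box q) and Dia s. Evaluate φ at each world:
  0 (successors {0, 1, 2, 3}): φ is false.
  1 (successors {0, 2, 3}): φ is false.
  2 (successors {1, 2, 3}): φ is false.
  3 (successors {2}): φ is false.
For instance, at 2:
  At 2: Dia s -> Box Box q is true, Dia s is false, so (Dia s -> Box Box q) and Dia s is false.
    At 2: Dia s is false, Box Box q is true, so Dia s -> Box Box q is true.
      At 2: Dia s requires s at some successor in {1, 2, 3}.
        At 1: s is false.
        At 2: s is false.
        At 3: s is false.
      So Dia s is false at 2.
      At 2: Box Box q requires Box q at every successor {1, 2, 3}.
        At 1: Box q is true.
        At 2: Box q is true.
        At 3: Box q is true.
      So Box Box q is true at 2.
    At 2: Dia s requires s at some successor in {1, 2, 3}.
      At 1: s is false.
      At 2: s is false.
      At 3: s is false.
    So Dia s is false at 2.
Satisfying worlds: none.

none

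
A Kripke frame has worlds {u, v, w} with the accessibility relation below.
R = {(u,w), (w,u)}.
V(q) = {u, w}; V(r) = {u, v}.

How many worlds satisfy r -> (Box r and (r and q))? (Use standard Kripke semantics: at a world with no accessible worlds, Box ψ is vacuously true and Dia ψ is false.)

Let φ = r -> (Box r and (r and q)). Evaluate φ at each world:
  u (successors {w}): φ is false.
  v (successors ∅): φ is false.
  w (successors {u}): φ is true.
For instance, at w:
  At w: r is false, Box r and (r and q) is false, so r -> (Box r and (r and q)) is true.
    At w: Box r is true, r and q is false, so Box r and (r and q) is false.
      At w: Box r requires r at every successor {u}.
        At u: r is true.
      So Box r is true at w.
Satisfying worlds: {w}

1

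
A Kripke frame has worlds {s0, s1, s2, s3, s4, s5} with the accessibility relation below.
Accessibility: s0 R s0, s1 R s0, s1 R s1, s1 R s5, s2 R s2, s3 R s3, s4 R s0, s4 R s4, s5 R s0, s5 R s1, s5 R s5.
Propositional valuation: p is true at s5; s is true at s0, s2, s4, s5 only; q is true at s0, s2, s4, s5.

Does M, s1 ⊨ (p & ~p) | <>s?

At s1: p & ~p is false, <>s is true, so (p & ~p) | <>s is true.
  At s1: <>s requires s at some successor in {s0, s1, s5}.
    s holds at s0, so <>s is true at s1.

Yes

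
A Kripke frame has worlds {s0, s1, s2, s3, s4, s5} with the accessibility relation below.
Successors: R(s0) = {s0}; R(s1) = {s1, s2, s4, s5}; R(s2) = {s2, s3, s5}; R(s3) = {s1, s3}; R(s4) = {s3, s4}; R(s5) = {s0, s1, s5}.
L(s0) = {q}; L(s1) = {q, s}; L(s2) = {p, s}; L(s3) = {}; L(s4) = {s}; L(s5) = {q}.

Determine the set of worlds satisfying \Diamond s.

Let φ = \Diamond s. Evaluate φ at each world:
  s0 (successors {s0}): φ is false.
  s1 (successors {s1, s2, s4, s5}): φ is true.
  s2 (successors {s2, s3, s5}): φ is true.
  s3 (successors {s1, s3}): φ is true.
  s4 (successors {s3, s4}): φ is true.
  s5 (successors {s0, s1, s5}): φ is true.
For instance, at s0:
  At s0: \Diamond s requires s at some successor in {s0}.
    At s0: s is false.
  So \Diamond s is false at s0.
Satisfying worlds: {s1, s2, s3, s4, s5}

s1, s2, s3, s4, s5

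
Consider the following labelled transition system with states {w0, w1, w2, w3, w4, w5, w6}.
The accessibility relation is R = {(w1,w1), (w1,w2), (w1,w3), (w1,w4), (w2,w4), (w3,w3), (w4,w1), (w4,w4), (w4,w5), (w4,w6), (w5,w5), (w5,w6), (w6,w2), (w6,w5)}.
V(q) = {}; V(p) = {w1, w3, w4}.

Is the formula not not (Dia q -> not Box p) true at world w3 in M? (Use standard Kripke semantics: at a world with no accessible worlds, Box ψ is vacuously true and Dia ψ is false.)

Yes

At w3: not (Dia q -> not Box p) is false, so not not (Dia q -> not Box p) is true.
  At w3: Dia q -> not Box p is true, so not (Dia q -> not Box p) is false.
    At w3: Dia q is false, not Box p is false, so Dia q -> not Box p is true.
      At w3: Dia q requires q at some successor in {w3}.
        At w3: q is false.
      So Dia q is false at w3.
      At w3: Box p is true, so not Box p is false.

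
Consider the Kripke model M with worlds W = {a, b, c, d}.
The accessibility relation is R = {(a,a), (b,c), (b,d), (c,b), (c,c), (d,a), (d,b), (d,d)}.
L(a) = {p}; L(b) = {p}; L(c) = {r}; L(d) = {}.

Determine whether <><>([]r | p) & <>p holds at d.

At d: <><>([]r | p) is true, <>p is true, so <><>([]r | p) & <>p is true.
  At d: <><>([]r | p) requires <>([]r | p) at some successor in {a, b, d}.
    <>([]r | p) holds at a, so <><>([]r | p) is true at d.
      At a: <>([]r | p) requires []r | p at some successor in {a}.
        []r | p holds at a, so <>([]r | p) is true at a.
  At d: <>p requires p at some successor in {a, b, d}.
    p holds at a, so <>p is true at d.

Yes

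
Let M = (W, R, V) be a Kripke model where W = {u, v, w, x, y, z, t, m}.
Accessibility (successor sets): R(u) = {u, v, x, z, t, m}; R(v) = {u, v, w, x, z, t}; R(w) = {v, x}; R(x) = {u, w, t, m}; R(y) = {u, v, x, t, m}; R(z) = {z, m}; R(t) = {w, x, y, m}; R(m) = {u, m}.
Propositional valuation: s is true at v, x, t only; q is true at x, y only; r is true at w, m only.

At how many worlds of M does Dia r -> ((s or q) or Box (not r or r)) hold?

Recall that Box ψ holds at a world iff ψ holds at every accessible world, and Dia ψ holds iff ψ holds at some accessible world.
Let φ = Dia r -> ((s or q) or Box (not r or r)). Evaluate φ at each world:
  u (successors {u, v, x, z, t, m}): φ is true.
  v (successors {u, v, w, x, z, t}): φ is true.
  w (successors {v, x}): φ is true.
  x (successors {u, w, t, m}): φ is true.
  y (successors {u, v, x, t, m}): φ is true.
  z (successors {z, m}): φ is true.
  t (successors {w, x, y, m}): φ is true.
  m (successors {u, m}): φ is true.
For instance, at w:
  At w: Dia r is false, (s or q) or Box (not r or r) is true, so Dia r -> ((s or q) or Box (not r or r)) is true.
    At w: Dia r requires r at some successor in {v, x}.
      At v: r is false.
      At x: r is false.
    So Dia r is false at w.
    At w: s or q is false, Box (not r or r) is true, so (s or q) or Box (not r or r) is true.
      At w: Box (not r or r) requires not r or r at every successor {v, x}.
        At v: not r or r is true.
        At x: not r or r is true.
      So Box (not r or r) is true at w.
Satisfying worlds: {u, v, w, x, y, z, t, m}

8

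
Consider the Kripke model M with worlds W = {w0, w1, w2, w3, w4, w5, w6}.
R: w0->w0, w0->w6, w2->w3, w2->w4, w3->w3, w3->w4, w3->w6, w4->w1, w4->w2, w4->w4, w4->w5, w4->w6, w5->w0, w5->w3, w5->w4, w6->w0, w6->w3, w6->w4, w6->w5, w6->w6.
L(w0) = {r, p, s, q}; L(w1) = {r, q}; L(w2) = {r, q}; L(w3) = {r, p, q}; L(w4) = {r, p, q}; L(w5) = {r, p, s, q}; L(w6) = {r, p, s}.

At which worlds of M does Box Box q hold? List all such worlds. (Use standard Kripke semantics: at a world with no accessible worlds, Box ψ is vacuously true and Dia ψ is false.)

w1

Let φ = Box Box q. Evaluate φ at each world:
  w0 (successors {w0, w6}): φ is false.
  w1 (successors ∅): φ is true.
  w2 (successors {w3, w4}): φ is false.
  w3 (successors {w3, w4, w6}): φ is false.
  w4 (successors {w1, w2, w4, w5, w6}): φ is false.
  w5 (successors {w0, w3, w4}): φ is false.
  w6 (successors {w0, w3, w4, w5, w6}): φ is false.
For instance, at w4:
  At w4: Box Box q requires Box q at every successor {w1, w2, w4, w5, w6}.
    Box q fails at w4, so Box Box q is false at w4.
      At w4: Box q requires q at every successor {w1, w2, w4, w5, w6}.
        q fails at w6, so Box q is false at w4.
Satisfying worlds: {w1}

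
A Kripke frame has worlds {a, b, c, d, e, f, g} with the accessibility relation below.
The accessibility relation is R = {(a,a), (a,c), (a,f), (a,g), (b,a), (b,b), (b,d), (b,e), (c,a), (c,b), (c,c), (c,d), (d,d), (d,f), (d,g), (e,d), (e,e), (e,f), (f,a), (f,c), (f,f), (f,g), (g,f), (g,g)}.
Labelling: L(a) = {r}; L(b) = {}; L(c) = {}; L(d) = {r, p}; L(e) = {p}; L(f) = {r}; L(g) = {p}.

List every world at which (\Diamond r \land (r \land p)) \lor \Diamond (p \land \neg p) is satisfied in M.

d

Let φ = (\Diamond r \land (r \land p)) \lor \Diamond (p \land \neg p). Evaluate φ at each world:
  a (successors {a, c, f, g}): φ is false.
  b (successors {a, b, d, e}): φ is false.
  c (successors {a, b, c, d}): φ is false.
  d (successors {d, f, g}): φ is true.
  e (successors {d, e, f}): φ is false.
  f (successors {a, c, f, g}): φ is false.
  g (successors {f, g}): φ is false.
For instance, at e:
  At e: \Diamond r \land (r \land p) is false, \Diamond (p \land \neg p) is false, so (\Diamond r \land (r \land p)) \lor \Diamond (p \land \neg p) is false.
    At e: \Diamond r is true, r \land p is false, so \Diamond r \land (r \land p) is false.
      At e: \Diamond r requires r at some successor in {d, e, f}.
        r holds at d, so \Diamond r is true at e.
    At e: \Diamond (p \land \neg p) requires p \land \neg p at some successor in {d, e, f}.
      At d: p \land \neg p is false.
      At e: p \land \neg p is false.
      At f: p \land \neg p is false.
    So \Diamond (p \land \neg p) is false at e.
Satisfying worlds: {d}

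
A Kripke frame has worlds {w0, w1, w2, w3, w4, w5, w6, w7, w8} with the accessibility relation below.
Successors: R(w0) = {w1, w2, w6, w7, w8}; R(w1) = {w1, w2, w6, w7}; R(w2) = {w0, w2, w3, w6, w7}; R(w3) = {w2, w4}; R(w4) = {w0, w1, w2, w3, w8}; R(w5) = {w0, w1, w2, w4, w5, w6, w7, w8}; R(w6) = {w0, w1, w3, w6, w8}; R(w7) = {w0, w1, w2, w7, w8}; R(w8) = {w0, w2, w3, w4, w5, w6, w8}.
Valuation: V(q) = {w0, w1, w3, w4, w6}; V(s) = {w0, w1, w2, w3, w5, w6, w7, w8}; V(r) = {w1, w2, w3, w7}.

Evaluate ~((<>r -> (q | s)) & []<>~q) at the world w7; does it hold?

No

Recall that []ψ holds at a world iff ψ holds at every accessible world, and <>ψ holds iff ψ holds at some accessible world.
At w7: (<>r -> (q | s)) & []<>~q is true, so ~((<>r -> (q | s)) & []<>~q) is false.
  At w7: <>r -> (q | s) is true, []<>~q is true, so (<>r -> (q | s)) & []<>~q is true.
    At w7: <>r is true, q | s is true, so <>r -> (q | s) is true.
      At w7: <>r requires r at some successor in {w0, w1, w2, w7, w8}.
        r holds at w1, so <>r is true at w7.
    At w7: []<>~q requires <>~q at every successor {w0, w1, w2, w7, w8}.
      At w0: <>~q is true.
      At w1: <>~q is true.
      At w2: <>~q is true.
      At w7: <>~q is true.
      At w8: <>~q is true.
    So []<>~q is true at w7.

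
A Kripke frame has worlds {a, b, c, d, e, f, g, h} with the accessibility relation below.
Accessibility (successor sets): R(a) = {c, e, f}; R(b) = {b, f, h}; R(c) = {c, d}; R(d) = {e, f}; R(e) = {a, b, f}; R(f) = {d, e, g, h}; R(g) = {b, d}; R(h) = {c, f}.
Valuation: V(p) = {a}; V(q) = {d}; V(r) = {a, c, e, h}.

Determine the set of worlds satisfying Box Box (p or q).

none

Recall that Box ψ holds at a world iff ψ holds at every accessible world, and Dia ψ holds iff ψ holds at some accessible world.
Let φ = Box Box (p or q). Evaluate φ at each world:
  a (successors {c, e, f}): φ is false.
  b (successors {b, f, h}): φ is false.
  c (successors {c, d}): φ is false.
  d (successors {e, f}): φ is false.
  e (successors {a, b, f}): φ is false.
  f (successors {d, e, g, h}): φ is false.
  g (successors {b, d}): φ is false.
  h (successors {c, f}): φ is false.
For instance, at f:
  At f: Box Box (p or q) requires Box (p or q) at every successor {d, e, g, h}.
    Box (p or q) fails at d, so Box Box (p or q) is false at f.
      At d: Box (p or q) requires p or q at every successor {e, f}.
        p or q fails at e, so Box (p or q) is false at d.
Satisfying worlds: none.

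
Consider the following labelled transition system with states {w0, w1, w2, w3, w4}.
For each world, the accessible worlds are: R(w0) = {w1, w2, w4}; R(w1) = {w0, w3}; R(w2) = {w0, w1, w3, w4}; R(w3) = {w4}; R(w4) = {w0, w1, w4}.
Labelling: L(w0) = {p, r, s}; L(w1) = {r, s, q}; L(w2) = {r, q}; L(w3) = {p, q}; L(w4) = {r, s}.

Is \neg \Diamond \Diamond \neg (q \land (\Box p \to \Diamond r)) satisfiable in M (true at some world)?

No

Recall that \Box ψ holds at a world iff ψ holds at every accessible world, and \Diamond ψ holds iff ψ holds at some accessible world.
Let φ = \neg \Diamond \Diamond \neg (q \land (\Box p \to \Diamond r)). Evaluate φ at each world:
  w0 (successors {w1, w2, w4}): φ is false.
  w1 (successors {w0, w3}): φ is false.
  w2 (successors {w0, w1, w3, w4}): φ is false.
  w3 (successors {w4}): φ is false.
  w4 (successors {w0, w1, w4}): φ is false.
For instance, at w4:
  At w4: \Diamond \Diamond \neg (q \land (\Box p \to \Diamond r)) is true, so \neg \Diamond \Diamond \neg (q \land (\Box p \to \Diamond r)) is false.
    At w4: \Diamond \Diamond \neg (q \land (\Box p \to \Diamond r)) requires \Diamond \neg (q \land (\Box p \to \Diamond r)) at some successor in {w0, w1, w4}.
      \Diamond \neg (q \land (\Box p \to \Diamond r)) holds at w0, so \Diamond \Diamond \neg (q \land (\Box p \to \Diamond r)) is true at w4.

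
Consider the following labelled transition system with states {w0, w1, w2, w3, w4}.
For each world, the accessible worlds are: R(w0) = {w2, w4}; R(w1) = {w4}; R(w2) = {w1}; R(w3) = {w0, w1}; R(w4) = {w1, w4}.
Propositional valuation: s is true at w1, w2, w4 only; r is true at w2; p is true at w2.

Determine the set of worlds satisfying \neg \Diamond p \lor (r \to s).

w0, w1, w2, w3, w4

Let φ = \neg \Diamond p \lor (r \to s). Evaluate φ at each world:
  w0 (successors {w2, w4}): φ is true.
  w1 (successors {w4}): φ is true.
  w2 (successors {w1}): φ is true.
  w3 (successors {w0, w1}): φ is true.
  w4 (successors {w1, w4}): φ is true.
For instance, at w1:
  At w1: \neg \Diamond p is true, r \to s is true, so \neg \Diamond p \lor (r \to s) is true.
    At w1: \Diamond p is false, so \neg \Diamond p is true.
      At w1: \Diamond p requires p at some successor in {w4}.
        At w4: p is false.
      So \Diamond p is false at w1.
Satisfying worlds: {w0, w1, w2, w3, w4}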